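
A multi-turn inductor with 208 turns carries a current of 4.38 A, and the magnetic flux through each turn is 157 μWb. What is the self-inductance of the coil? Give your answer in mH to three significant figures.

Self-inductance is defined by L = NΦ_B/I (flux linkage over current).
L = (208)(1.570×10^-4 Wb)/(4.38 A) = 7.456×10^-3 H.

L ≈ 7.46 mH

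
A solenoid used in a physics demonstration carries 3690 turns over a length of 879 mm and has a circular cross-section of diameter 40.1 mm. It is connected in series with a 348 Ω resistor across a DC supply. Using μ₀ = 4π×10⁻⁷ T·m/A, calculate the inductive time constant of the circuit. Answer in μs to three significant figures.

τ ≈ 70.6 μs

A = π(d/2)² = π(2.005×10^-2 m)² = 1.263×10^-3 m².
L = μ₀N²A/ℓ = (4π×10⁻⁷)(3690)²(1.263×10^-3)/(0.879) = 2.458×10^-2 H.
τ = L/R = (2.458×10^-2)/(348) = 7.064×10^-5 s.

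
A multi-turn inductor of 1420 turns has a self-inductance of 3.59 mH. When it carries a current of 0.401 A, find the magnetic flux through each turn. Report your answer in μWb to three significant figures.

Φ_B ≈ 1.01 μWb

From L = NΦ_B/I, the flux per turn is Φ_B = LI/N.
Φ_B = (3.590×10^-3 H)(0.401 A)/1420 = 1.014×10^-6 Wb.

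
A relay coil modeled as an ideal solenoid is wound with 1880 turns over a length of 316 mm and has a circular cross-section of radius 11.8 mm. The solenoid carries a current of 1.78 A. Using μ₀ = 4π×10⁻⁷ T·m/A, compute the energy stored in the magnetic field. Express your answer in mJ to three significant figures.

A = πr² = π(1.180×10^-2 m)² = 4.374×10^-4 m².
L = μ₀N²A/ℓ = (4π×10⁻⁷)(1880)²(4.374×10^-4)/(0.316) = 6.148×10^-3 H.
U = ½LI² = ½(6.148×10^-3)(1.78)² = 9.740×10^-3 J.

U ≈ 9.74 mJ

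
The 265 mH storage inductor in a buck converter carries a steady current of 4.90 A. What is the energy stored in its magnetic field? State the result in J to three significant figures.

Stored magnetic energy: U = ½LI².
U = ½(0.265 H)(4.90 A)² = 3.181 J.

U ≈ 3.18 J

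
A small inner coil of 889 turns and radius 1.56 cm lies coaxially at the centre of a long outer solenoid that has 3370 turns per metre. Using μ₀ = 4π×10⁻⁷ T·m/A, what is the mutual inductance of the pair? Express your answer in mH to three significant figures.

M ≈ 2.88 mH

The outer solenoid produces a uniform field B₁ = μ₀n₁I₁ across the inner coil,
so the flux linkage is N₂Φ = N₂B₁A₂ = μ₀n₁N₂A₂·I₁, giving M = μ₀n₁N₂A₂.
A₂ = πr² = π(1.560×10^-2 m)² = 7.645×10^-4 m².
M = (4π×10⁻⁷)(3370)(889)(7.645×10^-4) = 2.878×10^-3 H.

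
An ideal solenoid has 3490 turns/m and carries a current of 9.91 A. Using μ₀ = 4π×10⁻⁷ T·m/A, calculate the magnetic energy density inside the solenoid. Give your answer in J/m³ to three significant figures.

u ≈ 752 J/m³

B = μ₀nI = (4π×10⁻⁷)(3.490×10^3)(9.91) = 4.346×10^-2 T.
u = B²/(2μ₀) = (4.346×10^-2)²/(2×4π×10⁻⁷) = 751.6 J/m³.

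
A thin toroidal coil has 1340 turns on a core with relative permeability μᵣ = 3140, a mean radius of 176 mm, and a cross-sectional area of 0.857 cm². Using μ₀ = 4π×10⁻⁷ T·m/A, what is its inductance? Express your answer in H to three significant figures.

L ≈ 0.549 H

For a thin toroid, L = μ₀μᵣN²A/(2πR).
L = (4π×10⁻⁷)(3140)(1340)²(8.570×10^-5) / (2π×0.176 m) = 0.5491 H.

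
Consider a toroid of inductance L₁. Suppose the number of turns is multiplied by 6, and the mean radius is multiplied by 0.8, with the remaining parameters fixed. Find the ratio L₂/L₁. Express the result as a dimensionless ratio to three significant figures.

L₂/L₁ = 45.0

For a toroid, L ∝ μᵣN²A/R.
L₂/L₁ = (6)^2 × (0.8)^-1 = 45.0.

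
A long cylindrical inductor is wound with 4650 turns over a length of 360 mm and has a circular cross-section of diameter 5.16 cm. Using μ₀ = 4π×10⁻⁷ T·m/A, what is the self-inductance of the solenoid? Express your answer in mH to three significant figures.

A = π(d/2)² = π(2.580×10^-2 m)² = 2.091×10^-3 m².
For a long solenoid, L = μ₀N²A/ℓ.
L = (4π×10⁻⁷)(4650)²(2.091×10^-3)/(0.36 m) = 0.1578 H.

L ≈ 158 mH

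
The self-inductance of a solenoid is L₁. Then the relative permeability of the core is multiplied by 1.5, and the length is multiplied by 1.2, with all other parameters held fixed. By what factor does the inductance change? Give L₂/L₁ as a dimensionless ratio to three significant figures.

L₂/L₁ = 1.25

For a solenoid, L ∝ μᵣN²A/ℓ.
L₂/L₁ = (1.5) × (1.2)^-1 = 1.25.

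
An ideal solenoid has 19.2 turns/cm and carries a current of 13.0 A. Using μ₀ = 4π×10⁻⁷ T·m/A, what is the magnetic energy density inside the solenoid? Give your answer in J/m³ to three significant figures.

B = μ₀nI = (4π×10⁻⁷)(1.920×10^3)(13.0) = 3.137×10^-2 T.
u = B²/(2μ₀) = (3.137×10^-2)²/(2×4π×10⁻⁷) = 391.4 J/m³.

u ≈ 391 J/m³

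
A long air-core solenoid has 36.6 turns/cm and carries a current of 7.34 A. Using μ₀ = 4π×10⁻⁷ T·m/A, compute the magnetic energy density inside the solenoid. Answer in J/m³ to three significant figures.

B = μ₀nI = (4π×10⁻⁷)(3.660×10^3)(7.34) = 3.376×10^-2 T.
u = B²/(2μ₀) = (3.376×10^-2)²/(2×4π×10⁻⁷) = 453.45 J/m³.

u ≈ 453 J/m³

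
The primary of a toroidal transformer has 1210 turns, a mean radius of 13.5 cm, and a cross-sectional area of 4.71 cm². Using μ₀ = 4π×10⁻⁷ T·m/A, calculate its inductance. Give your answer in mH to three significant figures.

For a thin toroid, L = μ₀N²A/(2πR).
L = (4π×10⁻⁷)(1210)²(4.710×10^-4) / (2π×0.135 m) = 1.022×10^-3 H.

L ≈ 1.02 mH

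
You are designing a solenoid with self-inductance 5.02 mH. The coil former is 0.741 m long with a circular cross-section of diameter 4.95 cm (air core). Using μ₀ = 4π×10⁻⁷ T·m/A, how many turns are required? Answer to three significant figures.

A = π(d/2)² = π(2.475×10^-2 m)² = 1.924×10^-3 m².
From L = μ₀N²A/ℓ, N = √(Lℓ / (μ₀A)).
N = √[(5.020×10^-3)(0.741) / ((4π×10⁻⁷)×1.924×10^-3)] = √(1.538×10^6) ≈ 1240.2.

N ≈ 1240 turns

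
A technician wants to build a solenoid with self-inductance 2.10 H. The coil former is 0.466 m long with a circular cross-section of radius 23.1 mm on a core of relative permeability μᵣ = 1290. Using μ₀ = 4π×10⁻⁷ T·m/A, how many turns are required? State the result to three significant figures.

N ≈ 600 turns

A = πr² = π(2.310×10^-2 m)² = 1.676×10^-3 m².
From L = μ₀μᵣN²A/ℓ, N = √(Lℓ / (μ₀μᵣA)).
N = √[(2.1)(0.466) / ((4π×10⁻⁷)(1290)×1.676×10^-3)] = √(3.601×10^5) ≈ 600.1.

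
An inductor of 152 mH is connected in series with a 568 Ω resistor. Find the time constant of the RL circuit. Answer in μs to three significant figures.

τ ≈ 268 μs

τ = L/R = (0.152 H)/(568 Ω) = 2.676×10^-4 s.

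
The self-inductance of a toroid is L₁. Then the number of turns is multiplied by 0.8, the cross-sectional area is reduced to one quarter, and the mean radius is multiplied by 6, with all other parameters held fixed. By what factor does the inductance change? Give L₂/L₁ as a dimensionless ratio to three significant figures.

L₂/L₁ = 0.0267

For a toroid, L ∝ μᵣN²A/R.
L₂/L₁ = (0.8)^2 × (0.25) × (6)^-1 = 0.0267.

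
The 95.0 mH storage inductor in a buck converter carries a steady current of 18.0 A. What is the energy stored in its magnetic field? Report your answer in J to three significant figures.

Stored magnetic energy: U = ½LI².
U = ½(9.500×10^-2 H)(18.0 A)² = 15.39 J.

U ≈ 15.4 J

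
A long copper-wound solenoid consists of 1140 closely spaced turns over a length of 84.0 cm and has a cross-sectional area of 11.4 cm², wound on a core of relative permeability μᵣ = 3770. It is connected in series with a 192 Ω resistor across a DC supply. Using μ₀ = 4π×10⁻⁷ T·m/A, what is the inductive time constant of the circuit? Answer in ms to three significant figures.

A = 11.4 cm² = 1.140×10^-3 m².
L = μ₀μᵣN²A/ℓ = (4π×10⁻⁷)(3770)(1140)²(1.140×10^-3)/(0.84) = 8.356 H.
τ = L/R = (8.356)/(192) = 4.352×10^-2 s.

τ ≈ 43.5 ms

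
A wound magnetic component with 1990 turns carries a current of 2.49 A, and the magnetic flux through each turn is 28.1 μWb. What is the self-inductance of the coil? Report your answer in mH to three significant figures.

L ≈ 22.5 mH

Self-inductance is defined by L = NΦ_B/I (flux linkage over current).
L = (1990)(2.810×10^-5 Wb)/(2.49 A) = 2.246×10^-2 H.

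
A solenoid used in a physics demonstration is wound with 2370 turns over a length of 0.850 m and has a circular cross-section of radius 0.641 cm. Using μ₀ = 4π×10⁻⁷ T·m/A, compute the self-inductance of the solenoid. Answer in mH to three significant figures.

A = πr² = π(6.410×10^-3 m)² = 1.291×10^-4 m².
For a long solenoid, L = μ₀N²A/ℓ.
L = (4π×10⁻⁷)(2370)²(1.291×10^-4)/(0.85 m) = 1.072×10^-3 H.

L ≈ 1.07 mH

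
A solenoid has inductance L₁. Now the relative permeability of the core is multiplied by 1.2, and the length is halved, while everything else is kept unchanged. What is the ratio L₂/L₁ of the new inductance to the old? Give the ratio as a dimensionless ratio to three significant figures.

For a solenoid, L ∝ μᵣN²A/ℓ.
L₂/L₁ = (1.2) × (0.5)^-1 = 2.40.

L₂/L₁ = 2.40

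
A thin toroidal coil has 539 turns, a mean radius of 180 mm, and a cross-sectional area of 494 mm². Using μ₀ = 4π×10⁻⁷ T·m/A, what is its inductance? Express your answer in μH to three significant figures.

For a thin toroid, L = μ₀N²A/(2πR).
L = (4π×10⁻⁷)(539)²(4.940×10^-4) / (2π×0.18 m) = 1.5946×10^-4 H.

L ≈ 159 μH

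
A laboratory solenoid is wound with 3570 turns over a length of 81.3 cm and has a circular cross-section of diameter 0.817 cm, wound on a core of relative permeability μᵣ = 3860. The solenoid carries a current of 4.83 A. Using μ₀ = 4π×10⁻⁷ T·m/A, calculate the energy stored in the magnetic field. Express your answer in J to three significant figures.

A = π(d/2)² = π(4.085×10^-3 m)² = 5.242×10^-5 m².
L = μ₀μᵣN²A/ℓ = (4π×10⁻⁷)(3860)(3570)²(5.242×10^-5)/(0.813) = 3.986 H.
U = ½LI² = ½(3.986)(4.83)² = 46.5 J.

U ≈ 46.5 J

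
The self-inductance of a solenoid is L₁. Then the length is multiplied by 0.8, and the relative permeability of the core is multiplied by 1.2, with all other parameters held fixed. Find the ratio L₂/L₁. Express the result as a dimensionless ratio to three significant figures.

For a solenoid, L ∝ μᵣN²A/ℓ.
L₂/L₁ = (0.8)^-1 × (1.2) = 1.50.

L₂/L₁ = 1.50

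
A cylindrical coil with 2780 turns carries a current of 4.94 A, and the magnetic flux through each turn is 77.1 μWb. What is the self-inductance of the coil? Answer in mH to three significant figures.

Self-inductance is defined by L = NΦ_B/I (flux linkage over current).
L = (2780)(7.710×10^-5 Wb)/(4.94 A) = 4.339×10^-2 H.

L ≈ 43.4 mH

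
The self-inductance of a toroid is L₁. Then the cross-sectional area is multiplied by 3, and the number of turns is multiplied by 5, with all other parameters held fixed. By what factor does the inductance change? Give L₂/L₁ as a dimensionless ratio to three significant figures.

L₂/L₁ = 75.0

For a toroid, L ∝ μᵣN²A/R.
L₂/L₁ = (3) × (5)^2 = 75.0.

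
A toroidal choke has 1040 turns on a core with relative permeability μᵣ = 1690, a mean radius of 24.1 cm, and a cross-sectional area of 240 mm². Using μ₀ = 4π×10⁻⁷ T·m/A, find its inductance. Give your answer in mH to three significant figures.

L ≈ 364 mH

For a thin toroid, L = μ₀μᵣN²A/(2πR).
L = (4π×10⁻⁷)(1690)(1040)²(2.400×10^-4) / (2π×0.241 m) = 0.3641 H.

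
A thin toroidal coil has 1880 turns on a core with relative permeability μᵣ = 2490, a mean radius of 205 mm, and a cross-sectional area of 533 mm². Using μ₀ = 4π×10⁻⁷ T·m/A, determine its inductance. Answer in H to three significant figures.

For a thin toroid, L = μ₀μᵣN²A/(2πR).
L = (4π×10⁻⁷)(2490)(1880)²(5.330×10^-4) / (2π×0.205 m) = 4.576 H.

L ≈ 4.58 H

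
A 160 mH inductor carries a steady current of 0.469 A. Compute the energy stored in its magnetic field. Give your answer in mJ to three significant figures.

Stored magnetic energy: U = ½LI².
U = ½(0.16 H)(0.469 A)² = 1.760×10^-2 J.

U ≈ 17.6 mJ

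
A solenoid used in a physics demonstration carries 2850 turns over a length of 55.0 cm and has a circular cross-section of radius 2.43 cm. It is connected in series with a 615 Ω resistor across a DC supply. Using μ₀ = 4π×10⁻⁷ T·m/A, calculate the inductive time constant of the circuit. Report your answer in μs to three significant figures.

τ ≈ 56.0 μs

A = πr² = π(2.430×10^-2 m)² = 1.855×10^-3 m².
L = μ₀N²A/ℓ = (4π×10⁻⁷)(2850)²(1.855×10^-3)/(0.55) = 3.443×10^-2 H.
τ = L/R = (3.443×10^-2)/(615) = 5.598×10^-5 s.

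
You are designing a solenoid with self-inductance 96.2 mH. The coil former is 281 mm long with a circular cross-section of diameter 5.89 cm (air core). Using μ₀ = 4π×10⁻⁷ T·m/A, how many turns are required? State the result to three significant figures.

A = π(d/2)² = π(2.945×10^-2 m)² = 2.7247×10^-3 m².
From L = μ₀N²A/ℓ, N = √(Lℓ / (μ₀A)).
N = √[(9.620×10^-2)(0.281) / ((4π×10⁻⁷)×2.7247×10^-3)] = √(7.89498×10^6) ≈ 2809.8.

N ≈ 2810 turns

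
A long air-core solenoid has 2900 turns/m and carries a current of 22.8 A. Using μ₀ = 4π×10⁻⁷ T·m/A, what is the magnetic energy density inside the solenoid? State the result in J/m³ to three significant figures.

B = μ₀nI = (4π×10⁻⁷)(2.900×10^3)(22.8) = 8.309×10^-2 T.
u = B²/(2μ₀) = (8.309×10^-2)²/(2×4π×10⁻⁷) = 2.747×10^3 J/m³.

u ≈ 2750 J/m³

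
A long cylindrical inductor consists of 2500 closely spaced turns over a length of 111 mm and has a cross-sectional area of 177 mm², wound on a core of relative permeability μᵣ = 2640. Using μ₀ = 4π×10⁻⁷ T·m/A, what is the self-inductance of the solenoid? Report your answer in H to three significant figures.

L ≈ 33.1 H

A = 177 mm² = 1.770×10^-4 m².
For a long solenoid, L = μ₀μᵣN²A/ℓ.
L = (4π×10⁻⁷)(2640)(2500)²(1.770×10^-4)/(0.111 m) = 33.06 H.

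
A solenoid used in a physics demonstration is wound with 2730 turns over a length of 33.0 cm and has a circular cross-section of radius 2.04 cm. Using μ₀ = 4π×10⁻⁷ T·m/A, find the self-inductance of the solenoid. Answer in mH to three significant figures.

A = πr² = π(2.040×10^-2 m)² = 1.307×10^-3 m².
For a long solenoid, L = μ₀N²A/ℓ.
L = (4π×10⁻⁷)(2730)²(1.307×10^-3)/(0.33 m) = 3.710×10^-2 H.

L ≈ 37.1 mH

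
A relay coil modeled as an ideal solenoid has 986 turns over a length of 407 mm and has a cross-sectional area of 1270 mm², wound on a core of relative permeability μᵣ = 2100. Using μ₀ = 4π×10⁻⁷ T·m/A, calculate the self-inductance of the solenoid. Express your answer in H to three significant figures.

L ≈ 8.01 H

A = 1270 mm² = 1.270×10^-3 m².
For a long solenoid, L = μ₀μᵣN²A/ℓ.
L = (4π×10⁻⁷)(2100)(986)²(1.270×10^-3)/(0.407 m) = 8.006 H.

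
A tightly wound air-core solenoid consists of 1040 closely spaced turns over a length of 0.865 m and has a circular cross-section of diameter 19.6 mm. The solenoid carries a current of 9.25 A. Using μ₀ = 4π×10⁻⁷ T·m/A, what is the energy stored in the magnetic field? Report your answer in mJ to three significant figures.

A = π(d/2)² = π(9.800×10^-3 m)² = 3.017×10^-4 m².
L = μ₀N²A/ℓ = (4π×10⁻⁷)(1040)²(3.017×10^-4)/(0.865) = 4.741×10^-4 H.
U = ½LI² = ½(4.741×10^-4)(9.25)² = 2.028×10^-2 J.

U ≈ 20.3 mJ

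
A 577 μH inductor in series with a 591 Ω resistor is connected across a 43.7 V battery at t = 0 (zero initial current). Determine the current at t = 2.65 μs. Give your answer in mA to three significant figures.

I ≈ 69.0 mA

τ = L/R = 5.770×10^-4/591 = 9.763×10^-7 s; final current I_∞ = ε/R = 43.7/591 = 7.394×10^-2 A.
I(t) = I_∞(1 − e^(−t/τ)) with t/τ = 2.714.
I = (7.394×10^-2)(1 − e^(−2.714)) = 6.904×10^-2 A.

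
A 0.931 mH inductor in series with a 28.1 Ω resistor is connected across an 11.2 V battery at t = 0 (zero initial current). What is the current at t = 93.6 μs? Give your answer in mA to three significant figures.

I ≈ 375 mA

τ = L/R = 9.310×10^-4/28.1 = 3.313×10^-5 s; final current I_∞ = ε/R = 11.2/28.1 = 0.3986 A.
I(t) = I_∞(1 − e^(−t/τ)) with t/τ = 2.825.
I = (0.3986)(1 − e^(−2.825)) = 0.3749 A.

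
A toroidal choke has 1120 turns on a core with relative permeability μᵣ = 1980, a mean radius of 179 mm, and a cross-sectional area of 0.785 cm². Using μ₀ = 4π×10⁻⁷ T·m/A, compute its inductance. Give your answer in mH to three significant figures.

L ≈ 218 mH

For a thin toroid, L = μ₀μᵣN²A/(2πR).
L = (4π×10⁻⁷)(1980)(1120)²(7.850×10^-5) / (2π×0.179 m) = 0.2178 H.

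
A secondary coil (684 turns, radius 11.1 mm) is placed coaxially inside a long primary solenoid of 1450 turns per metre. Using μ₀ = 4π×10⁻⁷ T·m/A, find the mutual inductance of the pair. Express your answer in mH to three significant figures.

M ≈ 0.482 mH

The outer solenoid produces a uniform field B₁ = μ₀n₁I₁ across the inner coil,
so the flux linkage is N₂Φ = N₂B₁A₂ = μ₀n₁N₂A₂·I₁, giving M = μ₀n₁N₂A₂.
A₂ = πr² = π(1.110×10^-2 m)² = 3.871×10^-4 m².
M = (4π×10⁻⁷)(1450)(684)(3.871×10^-4) = 4.824×10^-4 H.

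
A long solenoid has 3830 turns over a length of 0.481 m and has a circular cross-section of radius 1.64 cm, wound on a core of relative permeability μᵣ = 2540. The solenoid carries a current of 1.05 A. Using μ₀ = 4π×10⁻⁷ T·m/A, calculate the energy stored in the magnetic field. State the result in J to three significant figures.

U ≈ 45.3 J

A = πr² = π(1.640×10^-2 m)² = 8.450×10^-4 m².
L = μ₀μᵣN²A/ℓ = (4π×10⁻⁷)(2540)(3830)²(8.450×10^-4)/(0.481) = 82.2496 H.
U = ½LI² = ½(82.2496)(1.05)² = 45.34 J.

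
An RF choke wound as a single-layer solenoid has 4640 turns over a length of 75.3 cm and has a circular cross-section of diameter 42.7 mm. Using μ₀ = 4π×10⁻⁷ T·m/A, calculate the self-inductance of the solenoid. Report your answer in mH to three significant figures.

L ≈ 51.5 mH

A = π(d/2)² = π(2.135×10^-2 m)² = 1.432×10^-3 m².
For a long solenoid, L = μ₀N²A/ℓ.
L = (4π×10⁻⁷)(4640)²(1.432×10^-3)/(0.753 m) = 5.145×10^-2 H.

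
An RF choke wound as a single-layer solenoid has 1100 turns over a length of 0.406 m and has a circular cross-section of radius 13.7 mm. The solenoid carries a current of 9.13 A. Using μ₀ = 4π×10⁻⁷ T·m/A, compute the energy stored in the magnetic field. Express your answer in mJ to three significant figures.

U ≈ 92.0 mJ

A = πr² = π(1.370×10^-2 m)² = 5.896×10^-4 m².
L = μ₀N²A/ℓ = (4π×10⁻⁷)(1100)²(5.896×10^-4)/(0.406) = 2.208×10^-3 H.
U = ½LI² = ½(2.208×10^-3)(9.13)² = 9.204×10^-2 J.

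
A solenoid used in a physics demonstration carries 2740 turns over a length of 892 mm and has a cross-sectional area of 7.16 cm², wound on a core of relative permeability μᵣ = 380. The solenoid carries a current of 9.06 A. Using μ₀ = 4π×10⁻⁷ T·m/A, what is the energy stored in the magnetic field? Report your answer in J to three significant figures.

U ≈ 118 J

A = 7.16 cm² = 7.160×10^-4 m².
L = μ₀μᵣN²A/ℓ = (4π×10⁻⁷)(380)(2740)²(7.160×10^-4)/(0.892) = 2.878 H.
U = ½LI² = ½(2.878)(9.06)² = 118.1 J.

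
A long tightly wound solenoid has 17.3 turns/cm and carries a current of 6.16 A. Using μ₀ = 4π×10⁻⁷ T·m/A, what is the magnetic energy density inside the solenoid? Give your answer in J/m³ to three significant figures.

B = μ₀nI = (4π×10⁻⁷)(1.730×10^3)(6.16) = 1.339×10^-2 T.
u = B²/(2μ₀) = (1.339×10^-2)²/(2×4π×10⁻⁷) = 71.36 J/m³.

u ≈ 71.4 J/m³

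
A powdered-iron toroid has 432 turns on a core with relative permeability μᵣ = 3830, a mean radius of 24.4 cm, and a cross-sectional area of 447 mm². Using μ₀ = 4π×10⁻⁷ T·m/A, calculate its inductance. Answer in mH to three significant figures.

L ≈ 262 mH

For a thin toroid, L = μ₀μᵣN²A/(2πR).
L = (4π×10⁻⁷)(3830)(432)²(4.470×10^-4) / (2π×0.244 m) = 0.2619 H.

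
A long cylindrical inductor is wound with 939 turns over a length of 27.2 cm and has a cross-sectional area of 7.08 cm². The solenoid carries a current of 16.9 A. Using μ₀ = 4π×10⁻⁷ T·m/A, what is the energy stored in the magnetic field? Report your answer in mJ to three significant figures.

A = 7.08 cm² = 7.080×10^-4 m².
L = μ₀N²A/ℓ = (4π×10⁻⁷)(939)²(7.080×10^-4)/(0.272) = 2.884×10^-3 H.
U = ½LI² = ½(2.884×10^-3)(16.9)² = 0.4119 J.

U ≈ 412 mJ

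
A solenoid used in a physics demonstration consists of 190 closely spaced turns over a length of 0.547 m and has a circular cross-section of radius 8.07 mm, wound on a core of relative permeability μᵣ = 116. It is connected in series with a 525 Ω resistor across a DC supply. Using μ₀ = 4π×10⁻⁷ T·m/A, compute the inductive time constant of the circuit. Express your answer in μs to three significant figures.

τ ≈ 3.75 μs

A = πr² = π(8.070×10^-3 m)² = 2.046×10^-4 m².
L = μ₀μᵣN²A/ℓ = (4π×10⁻⁷)(116)(190)²(2.046×10^-4)/(0.547) = 1.968×10^-3 H.
τ = L/R = (1.968×10^-3)/(525) = 3.749×10^-6 s.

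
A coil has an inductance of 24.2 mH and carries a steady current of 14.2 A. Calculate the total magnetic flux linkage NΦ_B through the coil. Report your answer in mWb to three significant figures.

From L = NΦ_B/I, the flux linkage is NΦ_B = LI.
NΦ_B = (2.420×10^-2 H)(14.2 A) = 0.3436 Wb.

NΦ_B ≈ 344 mWb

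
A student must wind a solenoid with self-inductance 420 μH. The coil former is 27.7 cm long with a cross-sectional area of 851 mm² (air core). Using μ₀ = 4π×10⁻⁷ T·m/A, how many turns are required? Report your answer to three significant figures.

A = 851 mm² = 8.510×10^-4 m².
From L = μ₀N²A/ℓ, N = √(Lℓ / (μ₀A)).
N = √[(4.200×10^-4)(0.277) / ((4π×10⁻⁷)×8.510×10^-4)] = √(1.088×10^5) ≈ 329.8.

N ≈ 330 turns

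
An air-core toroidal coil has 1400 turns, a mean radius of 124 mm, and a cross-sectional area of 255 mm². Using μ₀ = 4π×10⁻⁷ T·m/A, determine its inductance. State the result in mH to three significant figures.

For a thin toroid, L = μ₀N²A/(2πR).
L = (4π×10⁻⁷)(1400)²(2.550×10^-4) / (2π×0.124 m) = 8.061×10^-4 H.

L ≈ 0.806 mH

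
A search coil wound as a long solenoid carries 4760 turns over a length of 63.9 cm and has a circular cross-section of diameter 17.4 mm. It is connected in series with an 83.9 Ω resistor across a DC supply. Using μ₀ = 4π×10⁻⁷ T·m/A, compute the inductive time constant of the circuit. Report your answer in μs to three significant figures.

τ ≈ 126 μs

A = π(d/2)² = π(8.700×10^-3 m)² = 2.378×10^-4 m².
L = μ₀N²A/ℓ = (4π×10⁻⁷)(4760)²(2.378×10^-4)/(0.639) = 1.060×10^-2 H.
τ = L/R = (1.060×10^-2)/(83.9) = 1.263×10^-4 s.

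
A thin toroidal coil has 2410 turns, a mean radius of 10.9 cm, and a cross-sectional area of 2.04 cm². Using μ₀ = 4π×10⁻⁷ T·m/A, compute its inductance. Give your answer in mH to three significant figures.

For a thin toroid, L = μ₀N²A/(2πR).
L = (4π×10⁻⁷)(2410)²(2.040×10^-4) / (2π×0.109 m) = 2.174×10^-3 H.

L ≈ 2.17 mH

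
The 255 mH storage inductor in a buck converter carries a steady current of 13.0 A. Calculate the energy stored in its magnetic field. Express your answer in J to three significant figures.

Stored magnetic energy: U = ½LI².
U = ½(0.255 H)(13.0 A)² = 21.547 J.

U ≈ 21.5 J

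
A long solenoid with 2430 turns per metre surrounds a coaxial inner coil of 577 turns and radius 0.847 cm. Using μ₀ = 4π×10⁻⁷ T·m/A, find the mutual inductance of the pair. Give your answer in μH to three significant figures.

The outer solenoid produces a uniform field B₁ = μ₀n₁I₁ across the inner coil,
so the flux linkage is N₂Φ = N₂B₁A₂ = μ₀n₁N₂A₂·I₁, giving M = μ₀n₁N₂A₂.
A₂ = πr² = π(8.470×10^-3 m)² = 2.254×10^-4 m².
M = (4π×10⁻⁷)(2430)(577)(2.254×10^-4) = 3.971×10^-4 H.

M ≈ 397 μH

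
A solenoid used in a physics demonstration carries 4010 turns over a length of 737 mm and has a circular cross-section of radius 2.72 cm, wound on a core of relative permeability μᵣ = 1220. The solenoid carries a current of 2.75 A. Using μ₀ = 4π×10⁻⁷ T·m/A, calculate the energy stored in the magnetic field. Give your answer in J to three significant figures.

U ≈ 294 J

A = πr² = π(2.720×10^-2 m)² = 2.324×10^-3 m².
L = μ₀μᵣN²A/ℓ = (4π×10⁻⁷)(1220)(4010)²(2.324×10^-3)/(0.737) = 77.746 H.
U = ½LI² = ½(77.746)(2.75)² = 294 J.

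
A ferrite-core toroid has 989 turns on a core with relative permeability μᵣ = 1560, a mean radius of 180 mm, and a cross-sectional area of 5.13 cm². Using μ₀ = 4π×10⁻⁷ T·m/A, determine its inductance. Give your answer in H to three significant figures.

L ≈ 0.870 H

For a thin toroid, L = μ₀μᵣN²A/(2πR).
L = (4π×10⁻⁷)(1560)(989)²(5.130×10^-4) / (2π×0.18 m) = 0.8697 H.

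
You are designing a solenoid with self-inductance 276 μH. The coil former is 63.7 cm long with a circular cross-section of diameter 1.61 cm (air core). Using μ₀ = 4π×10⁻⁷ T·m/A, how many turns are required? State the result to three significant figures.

A = π(d/2)² = π(8.050×10^-3 m)² = 2.036×10^-4 m².
From L = μ₀N²A/ℓ, N = √(Lℓ / (μ₀A)).
N = √[(2.760×10^-4)(0.637) / ((4π×10⁻⁷)×2.036×10^-4)] = √(6.872×10^5) ≈ 829.0.

N ≈ 829 turns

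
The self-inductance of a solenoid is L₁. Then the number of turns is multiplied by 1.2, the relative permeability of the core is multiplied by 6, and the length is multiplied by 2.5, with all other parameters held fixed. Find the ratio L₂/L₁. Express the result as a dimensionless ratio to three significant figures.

For a solenoid, L ∝ μᵣN²A/ℓ.
L₂/L₁ = (1.2)^2 × (6) × (2.5)^-1 = 3.46.

L₂/L₁ = 3.46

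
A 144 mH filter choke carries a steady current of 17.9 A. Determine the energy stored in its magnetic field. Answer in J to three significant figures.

Stored magnetic energy: U = ½LI².
U = ½(0.144 H)(17.9 A)² = 23.07 J.

U ≈ 23.1 J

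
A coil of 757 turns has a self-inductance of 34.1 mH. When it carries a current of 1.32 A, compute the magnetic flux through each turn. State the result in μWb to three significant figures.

From L = NΦ_B/I, the flux per turn is Φ_B = LI/N.
Φ_B = (3.410×10^-2 H)(1.32 A)/757 = 5.946×10^-5 Wb.

Φ_B ≈ 59.5 μWb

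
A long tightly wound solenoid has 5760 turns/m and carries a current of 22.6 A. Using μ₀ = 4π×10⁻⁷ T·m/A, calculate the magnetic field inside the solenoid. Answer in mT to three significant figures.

B ≈ 164 mT

Inside a long solenoid, B = μ₀nI.
B = (4π×10⁻⁷)(5.760×10^3 m⁻¹)(22.6 A) = 0.1636 T.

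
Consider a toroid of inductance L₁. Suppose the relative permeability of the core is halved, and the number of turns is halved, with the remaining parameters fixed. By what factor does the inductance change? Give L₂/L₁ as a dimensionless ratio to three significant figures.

L₂/L₁ = 0.125

For a toroid, L ∝ μᵣN²A/R.
L₂/L₁ = (0.5) × (0.5)^2 = 0.125.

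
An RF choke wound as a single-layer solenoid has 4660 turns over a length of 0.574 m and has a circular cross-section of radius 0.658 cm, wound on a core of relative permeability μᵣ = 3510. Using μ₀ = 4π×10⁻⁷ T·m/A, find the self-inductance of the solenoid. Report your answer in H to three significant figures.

L ≈ 22.7 H

A = πr² = π(6.580×10^-3 m)² = 1.360×10^-4 m².
For a long solenoid, L = μ₀μᵣN²A/ℓ.
L = (4π×10⁻⁷)(3510)(4660)²(1.360×10^-4)/(0.574 m) = 22.7 H.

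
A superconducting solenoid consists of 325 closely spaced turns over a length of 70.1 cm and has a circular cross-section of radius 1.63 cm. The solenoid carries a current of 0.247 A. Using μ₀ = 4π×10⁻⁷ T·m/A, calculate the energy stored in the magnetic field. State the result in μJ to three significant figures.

A = πr² = π(1.630×10^-2 m)² = 8.347×10^-4 m².
L = μ₀N²A/ℓ = (4π×10⁻⁷)(325)²(8.347×10^-4)/(0.701) = 1.580×10^-4 H.
U = ½LI² = ½(1.580×10^-4)(0.247)² = 4.821×10^-6 J.

U ≈ 4.82 μJ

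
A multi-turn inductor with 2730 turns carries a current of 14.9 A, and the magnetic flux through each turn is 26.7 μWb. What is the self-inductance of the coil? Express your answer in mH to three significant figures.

L ≈ 4.89 mH

Self-inductance is defined by L = NΦ_B/I (flux linkage over current).
L = (2730)(2.670×10^-5 Wb)/(14.9 A) = 4.892×10^-3 H.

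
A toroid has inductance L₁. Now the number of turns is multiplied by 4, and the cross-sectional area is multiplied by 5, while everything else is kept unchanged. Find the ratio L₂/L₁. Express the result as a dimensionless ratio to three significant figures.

L₂/L₁ = 80.0

For a toroid, L ∝ μᵣN²A/R.
L₂/L₁ = (4)^2 × (5) = 80.0.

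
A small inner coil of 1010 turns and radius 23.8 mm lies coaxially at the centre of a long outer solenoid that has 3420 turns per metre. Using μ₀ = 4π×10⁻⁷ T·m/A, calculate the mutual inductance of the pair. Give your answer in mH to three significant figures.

M ≈ 7.72 mH

The outer solenoid produces a uniform field B₁ = μ₀n₁I₁ across the inner coil,
so the flux linkage is N₂Φ = N₂B₁A₂ = μ₀n₁N₂A₂·I₁, giving M = μ₀n₁N₂A₂.
A₂ = πr² = π(2.380×10^-2 m)² = 1.780×10^-3 m².
M = (4π×10⁻⁷)(3420)(1010)(1.780×10^-3) = 7.724×10^-3 H.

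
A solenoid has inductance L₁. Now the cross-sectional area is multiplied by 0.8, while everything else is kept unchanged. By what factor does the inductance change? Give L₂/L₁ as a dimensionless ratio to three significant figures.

L₂/L₁ = 0.800

For a solenoid, L ∝ μᵣN²A/ℓ.
L₂/L₁ = (0.8) = 0.800.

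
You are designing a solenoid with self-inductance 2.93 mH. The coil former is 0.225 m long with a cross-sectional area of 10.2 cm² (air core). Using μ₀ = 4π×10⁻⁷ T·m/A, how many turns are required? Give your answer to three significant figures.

A = 10.2 cm² = 1.020×10^-3 m².
From L = μ₀N²A/ℓ, N = √(Lℓ / (μ₀A)).
N = √[(2.930×10^-3)(0.225) / ((4π×10⁻⁷)×1.020×10^-3)] = √(5.143×10^5) ≈ 717.2.

N ≈ 717 turns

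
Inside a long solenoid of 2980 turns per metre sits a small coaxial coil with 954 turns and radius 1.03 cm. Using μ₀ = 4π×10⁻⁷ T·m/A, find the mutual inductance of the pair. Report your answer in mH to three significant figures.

The outer solenoid produces a uniform field B₁ = μ₀n₁I₁ across the inner coil,
so the flux linkage is N₂Φ = N₂B₁A₂ = μ₀n₁N₂A₂·I₁, giving M = μ₀n₁N₂A₂.
A₂ = πr² = π(1.030×10^-2 m)² = 3.333×10^-4 m².
M = (4π×10⁻⁷)(2980)(954)(3.333×10^-4) = 1.191×10^-3 H.

M ≈ 1.19 mH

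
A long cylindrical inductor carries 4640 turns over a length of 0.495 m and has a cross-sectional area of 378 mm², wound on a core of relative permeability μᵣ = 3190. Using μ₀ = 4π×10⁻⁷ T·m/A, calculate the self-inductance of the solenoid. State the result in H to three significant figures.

A = 378 mm² = 3.780×10^-4 m².
For a long solenoid, L = μ₀μᵣN²A/ℓ.
L = (4π×10⁻⁷)(3190)(4640)²(3.780×10^-4)/(0.495 m) = 65.91 H.

L ≈ 65.9 H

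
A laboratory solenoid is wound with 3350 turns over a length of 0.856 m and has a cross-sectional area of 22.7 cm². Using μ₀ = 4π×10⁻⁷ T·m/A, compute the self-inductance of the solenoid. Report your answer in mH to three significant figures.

A = 22.7 cm² = 2.270×10^-3 m².
For a long solenoid, L = μ₀N²A/ℓ.
L = (4π×10⁻⁷)(3350)²(2.270×10^-3)/(0.856 m) = 3.740×10^-2 H.

L ≈ 37.4 mH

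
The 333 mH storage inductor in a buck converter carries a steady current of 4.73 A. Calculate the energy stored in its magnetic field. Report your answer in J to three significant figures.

Stored magnetic energy: U = ½LI².
U = ½(0.333 H)(4.73 A)² = 3.725 J.

U ≈ 3.73 J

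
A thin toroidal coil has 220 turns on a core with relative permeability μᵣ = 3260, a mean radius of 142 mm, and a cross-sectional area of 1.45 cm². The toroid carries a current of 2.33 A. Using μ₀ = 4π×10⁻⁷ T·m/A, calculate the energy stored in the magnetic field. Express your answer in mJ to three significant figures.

U ≈ 87.5 mJ

L = μ₀μᵣN²A/(2πR) = (4π×10⁻⁷)(3260)(220)²(1.450×10^-4)/(2π×0.142) = 3.222×10^-2 H.
U = ½LI² = ½(3.222×10^-2)(2.33)² = 8.747×10^-2 J.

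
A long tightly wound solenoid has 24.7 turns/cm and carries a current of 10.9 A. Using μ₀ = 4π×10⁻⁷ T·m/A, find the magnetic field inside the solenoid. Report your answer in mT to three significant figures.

Inside a long solenoid, B = μ₀nI.
B = (4π×10⁻⁷)(2.470×10^3 m⁻¹)(10.9 A) = 3.383×10^-2 T.

B ≈ 33.8 mT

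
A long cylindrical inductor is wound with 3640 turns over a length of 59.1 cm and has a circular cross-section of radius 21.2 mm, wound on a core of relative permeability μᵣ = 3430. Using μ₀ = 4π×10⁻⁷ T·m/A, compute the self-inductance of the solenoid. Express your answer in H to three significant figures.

L ≈ 136 H

A = πr² = π(2.120×10^-2 m)² = 1.412×10^-3 m².
For a long solenoid, L = μ₀μᵣN²A/ℓ.
L = (4π×10⁻⁷)(3430)(3640)²(1.412×10^-3)/(0.591 m) = 136.4 H.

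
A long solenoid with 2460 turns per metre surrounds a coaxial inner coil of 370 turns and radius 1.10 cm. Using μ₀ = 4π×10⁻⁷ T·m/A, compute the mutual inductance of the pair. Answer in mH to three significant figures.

M ≈ 0.435 mH

The outer solenoid produces a uniform field B₁ = μ₀n₁I₁ across the inner coil,
so the flux linkage is N₂Φ = N₂B₁A₂ = μ₀n₁N₂A₂·I₁, giving M = μ₀n₁N₂A₂.
A₂ = πr² = π(1.100×10^-2 m)² = 3.801×10^-4 m².
M = (4π×10⁻⁷)(2460)(370)(3.801×10^-4) = 4.348×10^-4 H.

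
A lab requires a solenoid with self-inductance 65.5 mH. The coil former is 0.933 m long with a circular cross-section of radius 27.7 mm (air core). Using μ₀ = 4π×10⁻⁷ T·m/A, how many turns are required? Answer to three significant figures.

N ≈ 4490 turns

A = πr² = π(2.770×10^-2 m)² = 2.411×10^-3 m².
From L = μ₀N²A/ℓ, N = √(Lℓ / (μ₀A)).
N = √[(6.550×10^-2)(0.933) / ((4π×10⁻⁷)×2.411×10^-3)] = √(2.017×10^7) ≈ 4491.6.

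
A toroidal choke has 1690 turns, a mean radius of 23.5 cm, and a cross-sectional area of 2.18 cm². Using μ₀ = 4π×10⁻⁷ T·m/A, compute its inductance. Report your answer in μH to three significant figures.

L ≈ 530 μH

For a thin toroid, L = μ₀N²A/(2πR).
L = (4π×10⁻⁷)(1690)²(2.180×10^-4) / (2π×0.235 m) = 5.299×10^-4 H.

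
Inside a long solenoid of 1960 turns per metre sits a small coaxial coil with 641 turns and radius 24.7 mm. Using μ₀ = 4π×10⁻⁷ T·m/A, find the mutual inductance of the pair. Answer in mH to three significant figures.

The outer solenoid produces a uniform field B₁ = μ₀n₁I₁ across the inner coil,
so the flux linkage is N₂Φ = N₂B₁A₂ = μ₀n₁N₂A₂·I₁, giving M = μ₀n₁N₂A₂.
A₂ = πr² = π(2.470×10^-2 m)² = 1.917×10^-3 m².
M = (4π×10⁻⁷)(1960)(641)(1.917×10^-3) = 3.026×10^-3 H.

M ≈ 3.03 mH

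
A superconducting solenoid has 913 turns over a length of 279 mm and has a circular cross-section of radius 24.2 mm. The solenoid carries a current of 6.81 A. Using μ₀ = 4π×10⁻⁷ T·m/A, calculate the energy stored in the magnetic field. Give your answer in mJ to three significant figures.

U ≈ 160 mJ

A = πr² = π(2.420×10^-2 m)² = 1.840×10^-3 m².
L = μ₀N²A/ℓ = (4π×10⁻⁷)(913)²(1.840×10^-3)/(0.279) = 6.908×10^-3 H.
U = ½LI² = ½(6.908×10^-3)(6.81)² = 0.1602 J.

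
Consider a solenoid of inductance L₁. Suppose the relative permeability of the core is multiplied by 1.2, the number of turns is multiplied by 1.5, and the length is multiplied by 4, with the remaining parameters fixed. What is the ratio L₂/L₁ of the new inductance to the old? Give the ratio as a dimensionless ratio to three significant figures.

L₂/L₁ = 0.675

For a solenoid, L ∝ μᵣN²A/ℓ.
L₂/L₁ = (1.2) × (1.5)^2 × (4)^-1 = 0.675.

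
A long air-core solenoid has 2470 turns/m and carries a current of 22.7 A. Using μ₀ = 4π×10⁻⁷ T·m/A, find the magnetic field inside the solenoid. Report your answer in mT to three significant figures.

B ≈ 70.5 mT

Inside a long solenoid, B = μ₀nI.
B = (4π×10⁻⁷)(2.470×10^3 m⁻¹)(22.7 A) = 7.046×10^-2 T.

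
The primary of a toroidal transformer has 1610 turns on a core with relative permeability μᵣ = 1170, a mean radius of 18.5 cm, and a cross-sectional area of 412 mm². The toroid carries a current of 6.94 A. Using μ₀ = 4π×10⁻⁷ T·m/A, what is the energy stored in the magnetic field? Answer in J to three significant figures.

U ≈ 32.5 J

L = μ₀μᵣN²A/(2πR) = (4π×10⁻⁷)(1170)(1610)²(4.120×10^-4)/(2π×0.185) = 1.351 H.
U = ½LI² = ½(1.351)(6.94)² = 32.53 J.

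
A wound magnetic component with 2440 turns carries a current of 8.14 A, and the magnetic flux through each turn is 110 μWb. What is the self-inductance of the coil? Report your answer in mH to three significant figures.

Self-inductance is defined by L = NΦ_B/I (flux linkage over current).
L = (2440)(1.100×10^-4 Wb)/(8.14 A) = 3.297×10^-2 H.

L ≈ 33.0 mH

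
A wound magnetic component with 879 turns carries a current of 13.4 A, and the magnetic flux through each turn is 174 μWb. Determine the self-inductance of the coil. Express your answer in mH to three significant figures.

Self-inductance is defined by L = NΦ_B/I (flux linkage over current).
L = (879)(1.740×10^-4 Wb)/(13.4 A) = 1.141×10^-2 H.

L ≈ 11.4 mH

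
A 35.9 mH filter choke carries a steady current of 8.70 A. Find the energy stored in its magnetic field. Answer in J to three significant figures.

U ≈ 1.36 J

Stored magnetic energy: U = ½LI².
U = ½(3.590×10^-2 H)(8.70 A)² = 1.359 J.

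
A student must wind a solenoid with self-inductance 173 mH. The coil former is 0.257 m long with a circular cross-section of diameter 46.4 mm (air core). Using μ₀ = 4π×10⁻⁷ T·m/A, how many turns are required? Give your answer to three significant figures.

N ≈ 4570 turns

A = π(d/2)² = π(2.320×10^-2 m)² = 1.691×10^-3 m².
From L = μ₀N²A/ℓ, N = √(Lℓ / (μ₀A)).
N = √[(0.173)(0.257) / ((4π×10⁻⁷)×1.691×10^-3)] = √(2.092×10^7) ≈ 4574.3.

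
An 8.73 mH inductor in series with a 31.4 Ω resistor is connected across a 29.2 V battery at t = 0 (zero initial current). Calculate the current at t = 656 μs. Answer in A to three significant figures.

τ = L/R = 8.730×10^-3/31.4 = 2.780×10^-4 s; final current I_∞ = ε/R = 29.2/31.4 = 0.9299 A.
I(t) = I_∞(1 − e^(−t/τ)) with t/τ = 2.359.
I = (0.9299)(1 − e^(−2.359)) = 0.8421 A.

I ≈ 0.842 A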